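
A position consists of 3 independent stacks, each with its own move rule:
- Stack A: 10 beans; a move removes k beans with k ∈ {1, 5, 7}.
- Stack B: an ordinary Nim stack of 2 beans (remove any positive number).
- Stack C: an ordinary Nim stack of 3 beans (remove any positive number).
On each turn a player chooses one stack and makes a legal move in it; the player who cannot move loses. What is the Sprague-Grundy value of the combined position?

1

Build the Grundy sequence for stack A with g(k) = mex{g(k−s) : s ∈ {1, 5, 7}, s ≤ k}:
k:     0  1  2  3  4  5  6  7  8  9 10
g(k):  0  1  0  1  0  1  0  1  0  1  0
So g(10) = 0.
Stack B is a plain Nim stack of size 2, so its Grundy value is 2.
Stack C is a plain Nim stack of size 3, so its Grundy value is 3.
By the Sprague-Grundy theorem, the Grundy value of a sum of independent games is the XOR of the component values.
Combined value = 0 XOR 2 XOR 3 = 1.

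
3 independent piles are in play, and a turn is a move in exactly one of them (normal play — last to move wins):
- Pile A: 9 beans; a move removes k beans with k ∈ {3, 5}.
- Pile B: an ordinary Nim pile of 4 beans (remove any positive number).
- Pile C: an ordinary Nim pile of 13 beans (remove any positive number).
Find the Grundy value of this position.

9

Build the Grundy sequence for pile A with g(k) = mex{g(k−s) : s ∈ {3, 5}, s ≤ k}:
g(0) = mex{} = 0
g(1) = mex{} = 0
g(2) = mex{} = 0
g(3) = mex{0} = 1
g(4) = mex{0} = 1
g(5) = mex{0} = 1
g(6) = mex{0,1} = 2
g(7) = mex{0,1} = 2
g(8) = mex{1} = 0
g(9) = mex{1,2} = 0
So g(9) = 0.
Pile B is a plain Nim pile of size 4, so its Grundy value is 4.
Pile C is a plain Nim pile of size 13, so its Grundy value is 13.
The value of a disjunctive sum is the nim-sum of the parts.
Combined value = 0 XOR 4 XOR 13 = 9.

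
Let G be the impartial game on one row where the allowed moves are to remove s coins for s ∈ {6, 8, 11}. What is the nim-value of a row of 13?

Grundy values for subtraction set {6, 8, 11}:
k:     0  1  2  3  4  5  6  7  8  9 10 11 12 13
g(k):  0  0  0  0  0  0  1  1  1  1  1  1  2  2
So g(13) = 2.

2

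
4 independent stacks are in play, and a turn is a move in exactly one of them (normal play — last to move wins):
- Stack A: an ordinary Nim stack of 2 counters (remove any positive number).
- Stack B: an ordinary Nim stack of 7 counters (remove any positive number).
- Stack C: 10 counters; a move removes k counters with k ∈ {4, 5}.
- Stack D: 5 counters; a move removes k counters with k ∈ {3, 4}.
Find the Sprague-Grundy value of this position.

Stack A is a plain Nim stack of size 2, so its Grundy value is 2.
Stack B is a plain Nim stack of size 7, so its Grundy value is 7.
Grundy values for stack C (subtraction set {4, 5}):
g(0) = mex{} = 0
g(1) = mex{} = 0
g(2) = mex{} = 0
g(3) = mex{} = 0
g(4) = mex{0} = 1
g(5) = mex{0} = 1
g(6) = mex{0} = 1
g(7) = mex{0} = 1
g(8) = mex{0,1} = 2
g(9) = mex{1} = 0
g(10) = mex{1} = 0
So g(10) = 0.
Grundy values for stack D (subtraction set {3, 4}):
k:     0  1  2  3  4  5
g(k):  0  0  0  1  1  1
So g(5) = 1.
By the Sprague-Grundy theorem, the Grundy value of a sum of independent games is the XOR of the component values.
Combined value = 2 ⊕ 7 ⊕ 0 ⊕ 1 = 4.

4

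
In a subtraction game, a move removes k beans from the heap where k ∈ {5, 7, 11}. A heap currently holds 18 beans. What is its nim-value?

Build the Grundy sequence with g(k) = mex{g(k−s) : s ∈ {5, 7, 11}, s ≤ k}:
k:     0  1  2  3  4  5  6  7  8  9 10 11 12 13 14 15 16 17 18
g(k):  0  0  0  0  0  1  1  1  1  1  2  2  2  2  2  3  0  0  0
So g(18) = 0.

0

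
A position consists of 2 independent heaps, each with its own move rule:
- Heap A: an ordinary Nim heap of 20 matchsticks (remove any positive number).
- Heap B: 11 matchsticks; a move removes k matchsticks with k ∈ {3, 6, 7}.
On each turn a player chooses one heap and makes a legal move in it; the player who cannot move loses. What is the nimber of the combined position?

Heap A is a plain Nim heap of size 20, so its Grundy value is 20.
For heap B, compute g(0), g(1), … with moves {3, 6, 7}:
k:     0  1  2  3  4  5  6  7  8  9 10 11
g(k):  0  0  0  1  1  1  2  2  2  3  0  0
So g(11) = 0.
The value of a disjunctive sum is the nim-sum of the parts.
Combined value = 20 ⊕ 0 = 20.

20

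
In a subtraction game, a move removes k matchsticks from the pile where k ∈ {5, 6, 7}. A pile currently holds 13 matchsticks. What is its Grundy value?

0

Build the Grundy sequence with g(k) = mex{g(k−s) : s ∈ {5, 6, 7}, s ≤ k}:
g(0) = mex{} = 0
g(1) = mex{} = 0
g(2) = mex{} = 0
g(3) = mex{} = 0
g(4) = mex{} = 0
g(5) = mex{0} = 1
g(6) = mex{0} = 1
g(7) = mex{0} = 1
g(8) = mex{0} = 1
g(9) = mex{0} = 1
g(10) = mex{0,1} = 2
g(11) = mex{0,1} = 2
g(12) = mex{1} = 0
g(13) = mex{1} = 0
So g(13) = 0.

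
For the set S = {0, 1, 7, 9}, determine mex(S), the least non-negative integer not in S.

The values 0, 1 are all present; 2 is the first non-negative integer missing from the set.

2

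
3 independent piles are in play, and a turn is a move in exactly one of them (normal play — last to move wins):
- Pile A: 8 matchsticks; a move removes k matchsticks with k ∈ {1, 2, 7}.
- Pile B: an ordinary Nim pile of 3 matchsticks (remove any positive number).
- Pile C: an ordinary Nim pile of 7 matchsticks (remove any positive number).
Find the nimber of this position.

Build the Grundy sequence for pile A with g(k) = mex{g(k−s) : s ∈ {1, 2, 7}, s ≤ k}:
k:     0  1  2  3  4  5  6  7  8
g(k):  0  1  2  0  1  2  0  1  2
So g(8) = 2.
Pile B is a plain Nim pile of size 3, so its Grundy value is 3.
Pile C is a plain Nim pile of size 7, so its Grundy value is 7.
The value of a disjunctive sum is the nim-sum of the parts.
Combined value = 2 ⊕ 3 ⊕ 7 = 6.

6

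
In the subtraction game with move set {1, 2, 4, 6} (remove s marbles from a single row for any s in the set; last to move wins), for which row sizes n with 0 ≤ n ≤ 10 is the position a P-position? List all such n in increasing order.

0, 3, 8

Build the Grundy sequence with g(k) = mex{g(k−s) : s ∈ {1, 2, 4, 6}, s ≤ k}:
k:     0  1  2  3  4  5  6  7  8  9 10
g(k):  0  1  2  0  1  2  3  4  0  1  2
The P-positions (g = 0) in 0..10 are 0, 3, 8.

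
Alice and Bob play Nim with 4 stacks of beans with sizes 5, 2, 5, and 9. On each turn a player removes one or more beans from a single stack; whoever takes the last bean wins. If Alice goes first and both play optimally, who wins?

Alice wins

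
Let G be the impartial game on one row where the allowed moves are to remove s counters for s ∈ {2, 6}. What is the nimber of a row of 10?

Grundy values for subtraction set {2, 6}:
g(0) = mex{} = 0
g(1) = mex{} = 0
g(2) = mex{0} = 1
g(3) = mex{0} = 1
g(4) = mex{1} = 0
g(5) = mex{1} = 0
g(6) = mex{0} = 1
g(7) = mex{0} = 1
g(8) = mex{1} = 0
g(9) = mex{1} = 0
g(10) = mex{0} = 1
So g(10) = 1.

1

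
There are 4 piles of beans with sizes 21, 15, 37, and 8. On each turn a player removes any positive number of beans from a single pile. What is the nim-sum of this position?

Write each in binary and XOR column by column:
  010101  (21)
  001111  (15)
  100101  (37)
  001000  (8)
  ------
  110111  (55)

55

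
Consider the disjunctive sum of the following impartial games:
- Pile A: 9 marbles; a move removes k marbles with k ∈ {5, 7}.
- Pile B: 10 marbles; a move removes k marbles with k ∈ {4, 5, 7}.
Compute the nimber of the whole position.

For pile A, compute g(0), g(1), … with moves {5, 7}:
k:     0  1  2  3  4  5  6  7  8  9
g(k):  0  0  0  0  0  1  1  1  1  1
So g(9) = 1.
Build the Grundy sequence for pile B with g(k) = mex{g(k−s) : s ∈ {4, 5, 7}, s ≤ k}:
k:     0  1  2  3  4  5  6  7  8  9 10
g(k):  0  0  0  0  1  1  1  1  2  2  2
So g(10) = 2.
The value of a disjunctive sum is the nim-sum of the parts.
Combined value = 1 XOR 2 = 3.

3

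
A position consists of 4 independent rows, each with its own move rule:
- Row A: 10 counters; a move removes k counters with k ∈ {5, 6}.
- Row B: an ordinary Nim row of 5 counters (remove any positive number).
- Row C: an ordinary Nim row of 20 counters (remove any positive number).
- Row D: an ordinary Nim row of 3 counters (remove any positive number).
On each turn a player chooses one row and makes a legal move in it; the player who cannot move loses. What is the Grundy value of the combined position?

Grundy values for row A (subtraction set {5, 6}):
g(0) = mex{} = 0
g(1) = mex{} = 0
g(2) = mex{} = 0
g(3) = mex{} = 0
g(4) = mex{} = 0
g(5) = mex{0} = 1
g(6) = mex{0} = 1
g(7) = mex{0} = 1
g(8) = mex{0} = 1
g(9) = mex{0} = 1
g(10) = mex{0,1} = 2
So g(10) = 2.
Row B is a plain Nim row of size 5, so its Grundy value is 5.
Row C is a plain Nim row of size 20, so its Grundy value is 20.
Row D is a plain Nim row of size 3, so its Grundy value is 3.
The value of a disjunctive sum is the nim-sum of the parts.
Combined value = 2 ⊕ 5 ⊕ 20 ⊕ 3 = 16.

16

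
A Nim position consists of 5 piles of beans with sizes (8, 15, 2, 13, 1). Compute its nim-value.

9

Nim-sum: 8 ^ 15 ^ 2 ^ 13 ^ 1 = 9.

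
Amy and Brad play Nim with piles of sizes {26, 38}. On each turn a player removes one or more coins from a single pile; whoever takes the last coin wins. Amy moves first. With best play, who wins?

Nim-sum: 26 ^ 38 = 60.
The nim-sum is 60 ≠ 0, so this is an N-position: the player to move can win; Amy has a winning move.

Amy wins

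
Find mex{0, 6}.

0 is in the set but 1 is not, so the mex is 1.

1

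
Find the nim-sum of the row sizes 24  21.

13

Write each in binary and XOR column by column:
  11000  (24)
  10101  (21)
  -----
  01101  (13)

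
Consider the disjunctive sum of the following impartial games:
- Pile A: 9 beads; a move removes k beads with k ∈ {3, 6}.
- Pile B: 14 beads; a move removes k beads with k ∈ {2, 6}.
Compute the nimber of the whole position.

1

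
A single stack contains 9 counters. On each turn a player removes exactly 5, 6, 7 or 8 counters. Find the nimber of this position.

Compute g(0), g(1), … for moves {5, 6, 7, 8}:
k:     0  1  2  3  4  5  6  7  8  9
g(k):  0  0  0  0  0  1  1  1  1  1
So g(9) = 1.

1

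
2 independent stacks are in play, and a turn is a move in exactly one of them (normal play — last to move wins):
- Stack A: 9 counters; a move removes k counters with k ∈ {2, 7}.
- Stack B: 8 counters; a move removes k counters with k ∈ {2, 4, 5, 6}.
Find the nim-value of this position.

Grundy values for stack A (subtraction set {2, 7}):
k:     0  1  2  3  4  5  6  7  8  9
g(k):  0  0  1  1  0  0  1  1  2  0
So g(9) = 0.
Grundy values for stack B (subtraction set {2, 4, 5, 6}):
g(0) = mex{} = 0
g(1) = mex{} = 0
g(2) = mex{0} = 1
g(3) = mex{0} = 1
g(4) = mex{0,1} = 2
g(5) = mex{0,1} = 2
g(6) = mex{0,1,2} = 3
g(7) = mex{0,1,2} = 3
g(8) = mex{1,2,3} = 0
So g(8) = 0.
The value of a disjunctive sum is the nim-sum of the parts.
Combined value = 0 ⊕ 0 = 0.

0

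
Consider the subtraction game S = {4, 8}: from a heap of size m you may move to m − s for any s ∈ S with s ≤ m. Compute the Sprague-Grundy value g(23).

Build the Grundy sequence with g(k) = mex{g(k−s) : s ∈ {4, 8}, s ≤ k}:
k:     0  1  2  3  4  5  6  7  8  9 10 11 12 13 14 15 16 17 18 19 20 21 22 23
g(k):  0  0  0  0  1  1  1  1  2  2  2  2  0  0  0  0  1  1  1  1  2  2  2  2
So g(23) = 2.

2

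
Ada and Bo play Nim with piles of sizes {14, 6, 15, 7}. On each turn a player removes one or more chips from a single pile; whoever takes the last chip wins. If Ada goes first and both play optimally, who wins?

Compute the nim-sum pairwise:
14 ⊕ 6 = 8
8 ⊕ 15 = 7
7 ⊕ 7 = 0
The nim-sum is 0, so this is a P-position: the player to move is in a losing position under optimal play; Ada is about to move from it and so loses — Bo wins.

Bo wins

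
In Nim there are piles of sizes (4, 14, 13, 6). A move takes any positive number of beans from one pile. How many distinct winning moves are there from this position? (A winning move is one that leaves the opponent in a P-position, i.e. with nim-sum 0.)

1

Bitwise XOR of the heap sizes:
  0100  (4)
  1110  (14)
  1101  (13)
  0110  (6)
  ----
  0001  (1)
The overall nim-sum is X = 1. A pile of size p has a winning move iff p XOR X < p (reduce it to p XOR X).
  4: 4 XOR 1 = 5 ≥ 4 — no move.
  14: 14 XOR 1 = 15 ≥ 14 — no move.
  13: 13 XOR 1 = 12 < 13 — winning move (to 12).
  6: 6 XOR 1 = 7 ≥ 6 — no move.
That gives 1 winning move.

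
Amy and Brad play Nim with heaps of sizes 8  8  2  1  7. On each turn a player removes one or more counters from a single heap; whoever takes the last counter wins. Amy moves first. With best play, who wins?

Amy wins

Bitwise XOR of the heap sizes:
  1000  (8)
  1000  (8)
  0010  (2)
  0001  (1)
  0111  (7)
  ----
  0100  (4)
The nim-sum is 4 ≠ 0, so this is an N-position: the player to move can win; Amy has a winning move.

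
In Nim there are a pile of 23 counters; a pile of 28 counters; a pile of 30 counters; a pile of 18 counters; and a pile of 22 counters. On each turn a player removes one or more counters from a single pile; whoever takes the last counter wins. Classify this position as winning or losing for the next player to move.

Winning position

Nim-sum: 23 XOR 28 XOR 30 XOR 18 XOR 22 = 17.
The nim-sum is 17 ≠ 0, so this is an N-position: the player to move can win.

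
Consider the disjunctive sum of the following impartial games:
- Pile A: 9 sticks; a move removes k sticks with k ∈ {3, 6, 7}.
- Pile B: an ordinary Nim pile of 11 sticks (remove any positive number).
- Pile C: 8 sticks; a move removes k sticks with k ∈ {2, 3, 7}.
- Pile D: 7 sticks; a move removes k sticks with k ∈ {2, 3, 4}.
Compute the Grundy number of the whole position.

For pile A, compute g(0), g(1), … with moves {3, 6, 7}:
g(0) = mex{} = 0
g(1) = mex{} = 0
g(2) = mex{} = 0
g(3) = mex{0} = 1
g(4) = mex{0} = 1
g(5) = mex{0} = 1
g(6) = mex{0,1} = 2
g(7) = mex{0,1} = 2
g(8) = mex{0,1} = 2
g(9) = mex{0,1,2} = 3
So g(9) = 3.
Pile B is a plain Nim pile of size 11, so its Grundy value is 11.
For pile C, compute g(0), g(1), … with moves {2, 3, 7}:
k:     0  1  2  3  4  5  6  7  8
g(k):  0  0  1  1  2  0  0  1  1
So g(8) = 1.
For pile D, compute g(0), g(1), … with moves {2, 3, 4}:
k:     0  1  2  3  4  5  6  7
g(k):  0  0  1  1  2  2  0  0
So g(7) = 0.
By the Sprague-Grundy theorem, the Grundy value of a sum of independent games is the XOR of the component values.
Combined value = 3 XOR 11 XOR 1 XOR 0 = 9.

9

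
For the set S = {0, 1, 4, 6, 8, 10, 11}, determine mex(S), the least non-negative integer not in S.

The values 0, 1 are all present; 2 is the first non-negative integer missing from the set.

2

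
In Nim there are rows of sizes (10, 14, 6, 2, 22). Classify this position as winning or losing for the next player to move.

Winning position

Bitwise XOR of the heap sizes:
  01010  (10)
  01110  (14)
  00110  (6)
  00010  (2)
  10110  (22)
  -----
  10110  (22)
The nim-sum is 22 ≠ 0, so this is an N-position: the player to move can win.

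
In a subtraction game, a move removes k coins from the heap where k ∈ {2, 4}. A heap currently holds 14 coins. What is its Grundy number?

Build the Grundy sequence with g(k) = mex{g(k−s) : s ∈ {2, 4}, s ≤ k}:
g(0) = mex{} = 0
g(1) = mex{} = 0
g(2) = mex{0} = 1
g(3) = mex{0} = 1
g(4) = mex{0,1} = 2
g(5) = mex{0,1} = 2
g(6) = mex{1,2} = 0
g(7) = mex{1,2} = 0
g(8) = mex{0,2} = 1
g(9) = mex{0,2} = 1
g(10) = mex{0,1} = 2
g(11) = mex{0,1} = 2
g(12) = mex{1,2} = 0
g(13) = mex{1,2} = 0
g(14) = mex{0,2} = 1
So g(14) = 1.

1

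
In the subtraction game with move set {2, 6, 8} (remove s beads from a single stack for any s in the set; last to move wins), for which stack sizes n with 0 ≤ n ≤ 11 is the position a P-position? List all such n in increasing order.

0, 1, 4, 5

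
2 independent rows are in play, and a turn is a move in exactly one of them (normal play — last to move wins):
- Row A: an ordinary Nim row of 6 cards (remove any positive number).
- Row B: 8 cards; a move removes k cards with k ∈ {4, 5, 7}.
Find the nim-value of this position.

4

Row A is a plain Nim row of size 6, so its Grundy value is 6.
For row B, compute g(0), g(1), … with moves {4, 5, 7}:
k:     0  1  2  3  4  5  6  7  8
g(k):  0  0  0  0  1  1  1  1  2
So g(8) = 2.
By the Sprague-Grundy theorem, the Grundy value of a sum of independent games is the XOR of the component values.
Combined value = 6 XOR 2 = 4.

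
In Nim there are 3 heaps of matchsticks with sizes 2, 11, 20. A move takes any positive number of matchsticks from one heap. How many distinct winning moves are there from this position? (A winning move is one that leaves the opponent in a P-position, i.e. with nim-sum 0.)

1

Nim-sum: 2 ⊕ 11 ⊕ 20 = 29.
The overall nim-sum is X = 29. A heap of size p has a winning move iff p XOR X < p (reduce it to p XOR X).
  2: 2 XOR 29 = 31 ≥ 2 — no move.
  11: 11 XOR 29 = 22 ≥ 11 — no move.
  20: 20 XOR 29 = 9 < 20 — winning move (to 9).
That gives 1 winning move.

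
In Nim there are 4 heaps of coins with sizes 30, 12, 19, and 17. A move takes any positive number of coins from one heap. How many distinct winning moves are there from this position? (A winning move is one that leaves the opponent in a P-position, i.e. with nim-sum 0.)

3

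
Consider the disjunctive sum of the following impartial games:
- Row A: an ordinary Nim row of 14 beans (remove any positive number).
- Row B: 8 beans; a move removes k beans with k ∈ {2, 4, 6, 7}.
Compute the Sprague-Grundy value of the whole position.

10

Row A is a plain Nim row of size 14, so its Grundy value is 14.
For row B, compute g(0), g(1), … with moves {2, 4, 6, 7}:
k:     0  1  2  3  4  5  6  7  8
g(k):  0  0  1  1  2  2  3  3  4
So g(8) = 4.
The value of a disjunctive sum is the nim-sum of the parts.
Combined value = 14 XOR 4 = 10.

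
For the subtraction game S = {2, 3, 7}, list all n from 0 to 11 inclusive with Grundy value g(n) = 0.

0, 1, 5, 6, 10, 11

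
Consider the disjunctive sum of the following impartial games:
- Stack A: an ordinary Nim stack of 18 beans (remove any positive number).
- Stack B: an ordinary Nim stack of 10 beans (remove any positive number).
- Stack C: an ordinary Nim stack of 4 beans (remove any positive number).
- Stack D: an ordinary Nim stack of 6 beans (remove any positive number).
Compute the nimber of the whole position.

Stack A is a plain Nim stack of size 18, so its Grundy value is 18.
Stack B is a plain Nim stack of size 10, so its Grundy value is 10.
Stack C is a plain Nim stack of size 4, so its Grundy value is 4.
Stack D is a plain Nim stack of size 6, so its Grundy value is 6.
The value of a disjunctive sum is the nim-sum of the parts.
Combined value = 18 XOR 10 XOR 4 XOR 6 = 26.

26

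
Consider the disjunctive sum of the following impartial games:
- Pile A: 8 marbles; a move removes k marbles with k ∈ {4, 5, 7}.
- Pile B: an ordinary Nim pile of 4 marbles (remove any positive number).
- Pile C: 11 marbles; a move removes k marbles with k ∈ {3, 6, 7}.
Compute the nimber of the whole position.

6

Build the Grundy sequence for pile A with g(k) = mex{g(k−s) : s ∈ {4, 5, 7}, s ≤ k}:
k:     0  1  2  3  4  5  6  7  8
g(k):  0  0  0  0  1  1  1  1  2
So g(8) = 2.
Pile B is a plain Nim pile of size 4, so its Grundy value is 4.
Build the Grundy sequence for pile C with g(k) = mex{g(k−s) : s ∈ {3, 6, 7}, s ≤ k}:
k:     0  1  2  3  4  5  6  7  8  9 10 11
g(k):  0  0  0  1  1  1  2  2  2  3  0  0
So g(11) = 0.
By the Sprague-Grundy theorem, the Grundy value of a sum of independent games is the XOR of the component values.
Combined value = 2 XOR 4 XOR 0 = 6.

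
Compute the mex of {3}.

0 is not in the set, so the mex is 0.

0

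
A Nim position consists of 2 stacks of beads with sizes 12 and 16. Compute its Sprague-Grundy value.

28

Bitwise XOR of the heap sizes:
  01100  (12)
  10000  (16)
  -----
  11100  (28)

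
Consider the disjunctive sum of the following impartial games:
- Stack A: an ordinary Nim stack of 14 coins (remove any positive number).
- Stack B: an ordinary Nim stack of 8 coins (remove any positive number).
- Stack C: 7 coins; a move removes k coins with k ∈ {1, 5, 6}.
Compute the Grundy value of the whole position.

5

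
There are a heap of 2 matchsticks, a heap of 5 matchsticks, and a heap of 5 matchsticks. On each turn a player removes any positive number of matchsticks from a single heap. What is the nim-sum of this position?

Compute the nim-sum pairwise:
2 ⊕ 5 = 7
7 ⊕ 5 = 2

2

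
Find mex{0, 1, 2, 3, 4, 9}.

The values 0, 1, 2, 3, 4 are all present; 5 is the first non-negative integer missing from the set.

5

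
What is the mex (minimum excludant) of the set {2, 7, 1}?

0 is not in the set, so the mex is 0.

0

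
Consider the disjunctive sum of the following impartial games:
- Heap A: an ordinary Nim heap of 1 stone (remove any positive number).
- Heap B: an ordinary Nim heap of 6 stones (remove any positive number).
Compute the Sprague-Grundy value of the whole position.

7

Heap A is a plain Nim heap of size 1, so its Grundy value is 1.
Heap B is a plain Nim heap of size 6, so its Grundy value is 6.
The value of a disjunctive sum is the nim-sum of the parts.
Combined value = 1 ⊕ 6 = 7.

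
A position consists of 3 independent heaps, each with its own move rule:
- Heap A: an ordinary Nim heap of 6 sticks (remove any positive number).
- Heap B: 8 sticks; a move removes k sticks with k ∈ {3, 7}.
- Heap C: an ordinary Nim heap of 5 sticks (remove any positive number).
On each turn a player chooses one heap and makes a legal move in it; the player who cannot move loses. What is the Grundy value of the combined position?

Heap A is a plain Nim heap of size 6, so its Grundy value is 6.
Build the Grundy sequence for heap B with g(k) = mex{g(k−s) : s ∈ {3, 7}, s ≤ k}:
g(0) = mex{} = 0
g(1) = mex{} = 0
g(2) = mex{} = 0
g(3) = mex{0} = 1
g(4) = mex{0} = 1
g(5) = mex{0} = 1
g(6) = mex{1} = 0
g(7) = mex{0,1} = 2
g(8) = mex{0,1} = 2
So g(8) = 2.
Heap C is a plain Nim heap of size 5, so its Grundy value is 5.
By the Sprague-Grundy theorem, the Grundy value of a sum of independent games is the XOR of the component values.
Combined value = 6 ⊕ 2 ⊕ 5 = 1.

1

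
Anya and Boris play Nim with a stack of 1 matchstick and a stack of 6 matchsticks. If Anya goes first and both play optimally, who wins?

Anya wins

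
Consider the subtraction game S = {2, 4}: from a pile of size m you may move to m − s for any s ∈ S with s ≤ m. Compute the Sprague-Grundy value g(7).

0

Build the Grundy sequence with g(k) = mex{g(k−s) : s ∈ {2, 4}, s ≤ k}:
g(0) = mex{} = 0
g(1) = mex{} = 0
g(2) = mex{0} = 1
g(3) = mex{0} = 1
g(4) = mex{0,1} = 2
g(5) = mex{0,1} = 2
g(6) = mex{1,2} = 0
g(7) = mex{1,2} = 0
So g(7) = 0.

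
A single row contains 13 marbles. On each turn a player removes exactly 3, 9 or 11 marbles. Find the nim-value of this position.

Compute g(0), g(1), … for moves {3, 9, 11}:
k:     0  1  2  3  4  5  6  7  8  9 10 11 12 13
g(k):  0  0  0  1  1  1  0  0  0  1  1  1  2  2
So g(13) = 2.

2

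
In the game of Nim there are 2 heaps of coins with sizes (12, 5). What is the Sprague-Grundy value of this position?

9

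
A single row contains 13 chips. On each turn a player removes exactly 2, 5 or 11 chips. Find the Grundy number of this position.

3

Build the Grundy sequence with g(k) = mex{g(k−s) : s ∈ {2, 5, 11}, s ≤ k}:
g(0) = mex{} = 0
g(1) = mex{} = 0
g(2) = mex{0} = 1
g(3) = mex{0} = 1
g(4) = mex{1} = 0
g(5) = mex{0,1} = 2
g(6) = mex{0} = 1
g(7) = mex{1,2} = 0
g(8) = mex{1} = 0
g(9) = mex{0} = 1
g(10) = mex{0,2} = 1
g(11) = mex{0,1} = 2
g(12) = mex{0,1} = 2
g(13) = mex{0,1,2} = 3
So g(13) = 3.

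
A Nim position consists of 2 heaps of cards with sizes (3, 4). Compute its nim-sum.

Write each in binary and XOR column by column:
  011  (3)
  100  (4)
  ---
  111  (7)

7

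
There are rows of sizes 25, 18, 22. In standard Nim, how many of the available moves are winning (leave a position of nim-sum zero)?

3

Nim-sum: 25 ^ 18 ^ 22 = 29.
The overall nim-sum is X = 29. A row of size p has a winning move iff p XOR X < p (reduce it to p XOR X).
  25: 25 XOR 29 = 4 < 25 — winning move (to 4).
  18: 18 XOR 29 = 15 < 18 — winning move (to 15).
  22: 22 XOR 29 = 11 < 22 — winning move (to 11).
That gives 3 winning moves.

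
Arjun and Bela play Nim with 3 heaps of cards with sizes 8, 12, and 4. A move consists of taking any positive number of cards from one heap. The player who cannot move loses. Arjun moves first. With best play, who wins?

Bitwise XOR of the heap sizes:
  1000  (8)
  1100  (12)
  0100  (4)
  ----
  0000  (0)
The nim-sum is 0, so this is a P-position: the player to move is in a losing position under optimal play; Arjun is about to move from it and so loses — Bela wins.

Bela wins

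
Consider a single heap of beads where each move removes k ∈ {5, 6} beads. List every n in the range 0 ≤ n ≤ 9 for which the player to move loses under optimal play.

0, 1, 2, 3, 4

Build the Grundy sequence with g(k) = mex{g(k−s) : s ∈ {5, 6}, s ≤ k}:
k:     0  1  2  3  4  5  6  7  8  9
g(k):  0  0  0  0  0  1  1  1  1  1
The P-positions (g = 0) in 0..9 are 0, 1, 2, 3, 4.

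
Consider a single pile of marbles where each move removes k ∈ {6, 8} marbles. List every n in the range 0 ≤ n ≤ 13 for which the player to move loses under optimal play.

Grundy values for subtraction set {6, 8}:
k:     0  1  2  3  4  5  6  7  8  9 10 11 12 13
g(k):  0  0  0  0  0  0  1  1  1  1  1  1  2  2
The P-positions (g = 0) in 0..13 are 0, 1, 2, 3, 4, 5.

0, 1, 2, 3, 4, 5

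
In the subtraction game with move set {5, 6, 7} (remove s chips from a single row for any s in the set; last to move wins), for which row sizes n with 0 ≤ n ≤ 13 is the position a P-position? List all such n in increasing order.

0, 1, 2, 3, 4, 12, 13

Grundy values for subtraction set {5, 6, 7}:
k:     0  1  2  3  4  5  6  7  8  9 10 11 12 13
g(k):  0  0  0  0  0  1  1  1  1  1  2  2  0  0
The P-positions (g = 0) in 0..13 are 0, 1, 2, 3, 4, 12, 13.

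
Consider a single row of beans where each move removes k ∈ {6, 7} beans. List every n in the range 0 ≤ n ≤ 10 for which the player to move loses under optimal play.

0, 1, 2, 3, 4, 5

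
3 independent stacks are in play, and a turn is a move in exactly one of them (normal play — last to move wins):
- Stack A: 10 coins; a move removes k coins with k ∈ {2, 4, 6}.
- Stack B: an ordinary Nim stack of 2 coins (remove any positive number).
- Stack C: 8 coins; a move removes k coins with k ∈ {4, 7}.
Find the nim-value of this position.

1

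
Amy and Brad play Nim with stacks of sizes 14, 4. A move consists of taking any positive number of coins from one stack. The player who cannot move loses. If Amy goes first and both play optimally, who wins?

Amy wins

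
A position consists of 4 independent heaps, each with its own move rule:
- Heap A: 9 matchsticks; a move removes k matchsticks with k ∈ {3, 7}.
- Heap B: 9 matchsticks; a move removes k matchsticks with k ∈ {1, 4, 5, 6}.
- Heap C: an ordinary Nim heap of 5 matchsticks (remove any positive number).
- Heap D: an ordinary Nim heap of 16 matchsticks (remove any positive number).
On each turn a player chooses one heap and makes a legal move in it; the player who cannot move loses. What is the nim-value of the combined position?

Grundy values for heap A (subtraction set {3, 7}):
g(0) = mex{} = 0
g(1) = mex{} = 0
g(2) = mex{} = 0
g(3) = mex{0} = 1
g(4) = mex{0} = 1
g(5) = mex{0} = 1
g(6) = mex{1} = 0
g(7) = mex{0,1} = 2
g(8) = mex{0,1} = 2
g(9) = mex{0} = 1
So g(9) = 1.
Grundy values for heap B (subtraction set {1, 4, 5, 6}):
k:     0  1  2  3  4  5  6  7  8  9
g(k):  0  1  0  1  2  3  2  3  4  0
So g(9) = 0.
Heap C is a plain Nim heap of size 5, so its Grundy value is 5.
Heap D is a plain Nim heap of size 16, so its Grundy value is 16.
By the Sprague-Grundy theorem, the Grundy value of a sum of independent games is the XOR of the component values.
Combined value = 1 ⊕ 0 ⊕ 5 ⊕ 16 = 20.

20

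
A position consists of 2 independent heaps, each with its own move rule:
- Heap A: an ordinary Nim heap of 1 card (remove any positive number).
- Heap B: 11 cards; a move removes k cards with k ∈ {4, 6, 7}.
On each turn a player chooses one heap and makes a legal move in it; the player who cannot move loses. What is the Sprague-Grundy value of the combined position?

Heap A is a plain Nim heap of size 1, so its Grundy value is 1.
Build the Grundy sequence for heap B with g(k) = mex{g(k−s) : s ∈ {4, 6, 7}, s ≤ k}:
k:     0  1  2  3  4  5  6  7  8  9 10 11
g(k):  0  0  0  0  1  1  1  1  2  2  2  0
So g(11) = 0.
By the Sprague-Grundy theorem, the Grundy value of a sum of independent games is the XOR of the component values.
Combined value = 1 XOR 0 = 1.

1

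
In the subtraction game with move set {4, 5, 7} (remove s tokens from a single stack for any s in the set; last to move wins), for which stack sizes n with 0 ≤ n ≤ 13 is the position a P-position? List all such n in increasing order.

Compute g(0), g(1), … for moves {4, 5, 7}:
g(0) = mex{} = 0
g(1) = mex{} = 0
g(2) = mex{} = 0
g(3) = mex{} = 0
g(4) = mex{0} = 1
g(5) = mex{0} = 1
g(6) = mex{0} = 1
g(7) = mex{0} = 1
g(8) = mex{0,1} = 2
g(9) = mex{0,1} = 2
g(10) = mex{0,1} = 2
g(11) = mex{1} = 0
g(12) = mex{1,2} = 0
g(13) = mex{1,2} = 0
The P-positions (g = 0) in 0..13 are 0, 1, 2, 3, 11, 12, 13.

0, 1, 2, 3, 11, 12, 13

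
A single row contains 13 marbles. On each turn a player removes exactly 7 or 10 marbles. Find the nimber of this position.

Grundy values for subtraction set {7, 10}:
g(0) = mex{} = 0
g(1) = mex{} = 0
g(2) = mex{} = 0
g(3) = mex{} = 0
g(4) = mex{} = 0
g(5) = mex{} = 0
g(6) = mex{} = 0
g(7) = mex{0} = 1
g(8) = mex{0} = 1
g(9) = mex{0} = 1
g(10) = mex{0} = 1
g(11) = mex{0} = 1
g(12) = mex{0} = 1
g(13) = mex{0} = 1
So g(13) = 1.

1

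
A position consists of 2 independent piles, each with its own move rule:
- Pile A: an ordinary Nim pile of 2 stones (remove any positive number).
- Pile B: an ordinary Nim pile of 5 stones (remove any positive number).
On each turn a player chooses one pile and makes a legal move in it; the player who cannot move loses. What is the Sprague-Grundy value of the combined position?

7

Pile A is a plain Nim pile of size 2, so its Grundy value is 2.
Pile B is a plain Nim pile of size 5, so its Grundy value is 5.
By the Sprague-Grundy theorem, the Grundy value of a sum of independent games is the XOR of the component values.
Combined value = 2 ⊕ 5 = 7.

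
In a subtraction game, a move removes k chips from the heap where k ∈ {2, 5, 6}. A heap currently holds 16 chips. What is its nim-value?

2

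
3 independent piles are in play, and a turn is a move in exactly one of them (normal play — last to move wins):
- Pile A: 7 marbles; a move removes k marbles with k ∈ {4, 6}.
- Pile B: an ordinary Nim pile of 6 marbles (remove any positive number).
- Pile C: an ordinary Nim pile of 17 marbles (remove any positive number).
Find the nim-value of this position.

For pile A, compute g(0), g(1), … with moves {4, 6}:
g(0) = mex{} = 0
g(1) = mex{} = 0
g(2) = mex{} = 0
g(3) = mex{} = 0
g(4) = mex{0} = 1
g(5) = mex{0} = 1
g(6) = mex{0} = 1
g(7) = mex{0} = 1
So g(7) = 1.
Pile B is a plain Nim pile of size 6, so its Grundy value is 6.
Pile C is a plain Nim pile of size 17, so its Grundy value is 17.
The value of a disjunctive sum is the nim-sum of the parts.
Combined value = 1 ⊕ 6 ⊕ 17 = 22.

22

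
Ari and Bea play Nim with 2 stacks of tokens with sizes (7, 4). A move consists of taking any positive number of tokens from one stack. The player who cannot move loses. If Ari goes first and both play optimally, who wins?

Ari wins

Bitwise XOR of the heap sizes:
  111  (7)
  100  (4)
  ---
  011  (3)
The nim-sum is 3 ≠ 0, so this is an N-position: the player to move can win; Ari has a winning move.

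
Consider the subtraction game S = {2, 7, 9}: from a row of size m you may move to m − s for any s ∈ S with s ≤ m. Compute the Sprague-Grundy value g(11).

Build the Grundy sequence with g(k) = mex{g(k−s) : s ∈ {2, 7, 9}, s ≤ k}:
g(0) = mex{} = 0
g(1) = mex{} = 0
g(2) = mex{0} = 1
g(3) = mex{0} = 1
g(4) = mex{1} = 0
g(5) = mex{1} = 0
g(6) = mex{0} = 1
g(7) = mex{0} = 1
g(8) = mex{0,1} = 2
g(9) = mex{0,1} = 2
g(10) = mex{0,1,2} = 3
g(11) = mex{0,1,2} = 3
So g(11) = 3.

3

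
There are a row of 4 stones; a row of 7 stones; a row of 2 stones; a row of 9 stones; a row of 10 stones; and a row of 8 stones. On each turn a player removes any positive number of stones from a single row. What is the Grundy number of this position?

Nim-sum: 4 XOR 7 XOR 2 XOR 9 XOR 10 XOR 8 = 10.

10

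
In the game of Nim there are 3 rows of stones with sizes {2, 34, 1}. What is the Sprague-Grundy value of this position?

33

Nim-sum: 2 ^ 34 ^ 1 = 33.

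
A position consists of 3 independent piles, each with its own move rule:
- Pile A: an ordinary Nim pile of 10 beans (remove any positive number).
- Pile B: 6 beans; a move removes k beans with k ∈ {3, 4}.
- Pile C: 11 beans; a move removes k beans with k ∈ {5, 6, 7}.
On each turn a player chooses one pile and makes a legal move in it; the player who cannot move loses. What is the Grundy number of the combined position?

Pile A is a plain Nim pile of size 10, so its Grundy value is 10.
For pile B, compute g(0), g(1), … with moves {3, 4}:
k:     0  1  2  3  4  5  6
g(k):  0  0  0  1  1  1  2
So g(6) = 2.
For pile C, compute g(0), g(1), … with moves {5, 6, 7}:
g(0) = mex{} = 0
g(1) = mex{} = 0
g(2) = mex{} = 0
g(3) = mex{} = 0
g(4) = mex{} = 0
g(5) = mex{0} = 1
g(6) = mex{0} = 1
g(7) = mex{0} = 1
g(8) = mex{0} = 1
g(9) = mex{0} = 1
g(10) = mex{0,1} = 2
g(11) = mex{0,1} = 2
So g(11) = 2.
By the Sprague-Grundy theorem, the Grundy value of a sum of independent games is the XOR of the component values.
Combined value = 10 XOR 2 XOR 2 = 10.

10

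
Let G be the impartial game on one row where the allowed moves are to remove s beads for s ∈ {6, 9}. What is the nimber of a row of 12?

2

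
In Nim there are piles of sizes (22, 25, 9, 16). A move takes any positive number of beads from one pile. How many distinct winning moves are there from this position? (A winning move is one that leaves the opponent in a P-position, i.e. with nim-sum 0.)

3

Compute the nim-sum pairwise:
22 ^ 25 = 15
15 ^ 9 = 6
6 ^ 16 = 22
The overall nim-sum is X = 22. A pile of size p has a winning move iff p XOR X < p (reduce it to p XOR X).
  22: 22 XOR 22 = 0 < 22 — winning move (to 0).
  25: 25 XOR 22 = 15 < 25 — winning move (to 15).
  9: 9 XOR 22 = 31 ≥ 9 — no move.
  16: 16 XOR 22 = 6 < 16 — winning move (to 6).
That gives 3 winning moves.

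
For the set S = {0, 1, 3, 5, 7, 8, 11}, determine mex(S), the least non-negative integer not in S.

The values 0, 1 are all present; 2 is the first non-negative integer missing from the set.

2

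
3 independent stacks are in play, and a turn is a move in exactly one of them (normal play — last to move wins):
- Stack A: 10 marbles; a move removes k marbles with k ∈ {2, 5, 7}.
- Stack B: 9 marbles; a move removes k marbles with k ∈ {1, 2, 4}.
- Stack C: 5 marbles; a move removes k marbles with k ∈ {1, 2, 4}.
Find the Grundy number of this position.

For stack A, compute g(0), g(1), … with moves {2, 5, 7}:
k:     0  1  2  3  4  5  6  7  8  9 10
g(k):  0  0  1  1  0  2  1  3  2  2  0
So g(10) = 0.
Grundy values for stack B (subtraction set {1, 2, 4}):
k:     0  1  2  3  4  5  6  7  8  9
g(k):  0  1  2  0  1  2  0  1  2  0
So g(9) = 0.
For stack C, compute g(0), g(1), … with moves {1, 2, 4}:
k:     0  1  2  3  4  5
g(k):  0  1  2  0  1  2
So g(5) = 2.
The value of a disjunctive sum is the nim-sum of the parts.
Combined value = 0 XOR 0 XOR 2 = 2.

2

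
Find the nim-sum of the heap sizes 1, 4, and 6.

3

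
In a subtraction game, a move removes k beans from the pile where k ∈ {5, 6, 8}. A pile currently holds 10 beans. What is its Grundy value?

2

Build the Grundy sequence with g(k) = mex{g(k−s) : s ∈ {5, 6, 8}, s ≤ k}:
g(0) = mex{} = 0
g(1) = mex{} = 0
g(2) = mex{} = 0
g(3) = mex{} = 0
g(4) = mex{} = 0
g(5) = mex{0} = 1
g(6) = mex{0} = 1
g(7) = mex{0} = 1
g(8) = mex{0} = 1
g(9) = mex{0} = 1
g(10) = mex{0,1} = 2
So g(10) = 2.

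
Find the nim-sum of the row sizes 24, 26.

Write each in binary and XOR column by column:
  11000  (24)
  11010  (26)
  -----
  00010  (2)

2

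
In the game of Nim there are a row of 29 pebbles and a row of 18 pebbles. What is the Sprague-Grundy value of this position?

15

Nim-sum: 29 XOR 18 = 15.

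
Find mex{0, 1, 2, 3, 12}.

4

The values 0, 1, 2, 3 are all present; 4 is the first non-negative integer missing from the set.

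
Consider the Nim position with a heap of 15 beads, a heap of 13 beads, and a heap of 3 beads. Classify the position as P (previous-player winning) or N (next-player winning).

N-position

Nim-sum: 15 ^ 13 ^ 3 = 1.
The nim-sum is 1 ≠ 0, so this is an N-position: the player to move can win.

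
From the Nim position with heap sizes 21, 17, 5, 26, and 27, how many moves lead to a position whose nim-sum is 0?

0

Bitwise XOR of the heap sizes:
  10101  (21)
  10001  (17)
  00101  (5)
  11010  (26)
  11011  (27)
  -----
  00000  (0)
The nim-sum is already 0, so every move leaves a nonzero nim-sum — there are no winning moves.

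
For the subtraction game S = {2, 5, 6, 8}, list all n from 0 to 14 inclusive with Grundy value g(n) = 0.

0, 1, 4, 11, 14

Compute g(0), g(1), … for moves {2, 5, 6, 8}:
g(0) = mex{} = 0
g(1) = mex{} = 0
g(2) = mex{0} = 1
g(3) = mex{0} = 1
g(4) = mex{1} = 0
g(5) = mex{0,1} = 2
g(6) = mex{0} = 1
g(7) = mex{0,1,2} = 3
g(8) = mex{0,1} = 2
g(9) = mex{0,1,3} = 2
g(10) = mex{0,1,2} = 3
g(11) = mex{1,2} = 0
g(12) = mex{0,1,3} = 2
g(13) = mex{0,2,3} = 1
g(14) = mex{1,2} = 0
The P-positions (g = 0) in 0..14 are 0, 1, 4, 11, 14.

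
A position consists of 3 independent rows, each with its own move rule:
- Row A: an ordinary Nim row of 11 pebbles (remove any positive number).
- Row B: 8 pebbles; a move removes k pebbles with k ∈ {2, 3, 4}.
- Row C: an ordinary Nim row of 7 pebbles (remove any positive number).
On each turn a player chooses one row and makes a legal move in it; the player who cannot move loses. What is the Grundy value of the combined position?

13

Row A is a plain Nim row of size 11, so its Grundy value is 11.
For row B, compute g(0), g(1), … with moves {2, 3, 4}:
g(0) = mex{} = 0
g(1) = mex{} = 0
g(2) = mex{0} = 1
g(3) = mex{0} = 1
g(4) = mex{0,1} = 2
g(5) = mex{0,1} = 2
g(6) = mex{1,2} = 0
g(7) = mex{1,2} = 0
g(8) = mex{0,2} = 1
So g(8) = 1.
Row C is a plain Nim row of size 7, so its Grundy value is 7.
By the Sprague-Grundy theorem, the Grundy value of a sum of independent games is the XOR of the component values.
Combined value = 11 ⊕ 1 ⊕ 7 = 13.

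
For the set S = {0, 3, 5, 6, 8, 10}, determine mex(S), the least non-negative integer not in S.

1

0 is in the set but 1 is not, so the mex is 1.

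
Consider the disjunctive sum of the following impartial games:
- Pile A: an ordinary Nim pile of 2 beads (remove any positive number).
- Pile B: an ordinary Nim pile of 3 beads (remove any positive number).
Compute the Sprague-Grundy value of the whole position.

Pile A is a plain Nim pile of size 2, so its Grundy value is 2.
Pile B is a plain Nim pile of size 3, so its Grundy value is 3.
By the Sprague-Grundy theorem, the Grundy value of a sum of independent games is the XOR of the component values.
Combined value = 2 ⊕ 3 = 1.

1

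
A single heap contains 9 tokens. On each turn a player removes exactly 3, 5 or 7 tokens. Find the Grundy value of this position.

Compute g(0), g(1), … for moves {3, 5, 7}:
g(0) = mex{} = 0
g(1) = mex{} = 0
g(2) = mex{} = 0
g(3) = mex{0} = 1
g(4) = mex{0} = 1
g(5) = mex{0} = 1
g(6) = mex{0,1} = 2
g(7) = mex{0,1} = 2
g(8) = mex{0,1} = 2
g(9) = mex{0,1,2} = 3
So g(9) = 3.

3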